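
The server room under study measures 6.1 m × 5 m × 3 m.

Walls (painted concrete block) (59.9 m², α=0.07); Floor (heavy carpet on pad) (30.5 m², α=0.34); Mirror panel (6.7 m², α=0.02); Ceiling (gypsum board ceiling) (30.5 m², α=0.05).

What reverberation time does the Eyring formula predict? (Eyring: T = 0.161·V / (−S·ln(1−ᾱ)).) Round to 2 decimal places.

S = Σ Sᵢ = 127.6 m².
Absorption A = 59.9·0.07 + 30.5·0.34 + 6.7·0.02 + 30.5·0.05 = 16.222 sabins.
Mean coefficient ᾱ = A/S = 0.1271.
−S·ln(1−ᾱ) = −127.6 × ln(1 − 0.1271) = 17.345.
V = 6.1 × 5 × 3 = 91.5 m³.
RT60 = 0.161 × 91.5 / 17.345 = 0.85 s.

0.85 seconds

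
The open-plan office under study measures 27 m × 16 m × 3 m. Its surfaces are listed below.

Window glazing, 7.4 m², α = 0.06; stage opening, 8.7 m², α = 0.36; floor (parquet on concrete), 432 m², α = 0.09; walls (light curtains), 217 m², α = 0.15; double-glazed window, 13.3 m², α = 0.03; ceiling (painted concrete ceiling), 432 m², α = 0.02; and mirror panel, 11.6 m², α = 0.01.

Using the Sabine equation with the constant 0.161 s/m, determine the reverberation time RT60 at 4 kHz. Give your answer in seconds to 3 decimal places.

Summing Sᵢαᵢ: 0.444 + 3.132 + 38.880 + 32.550 + 0.399 + 8.640 + 0.116 → A = 84.161 sabins.
Volume V = 27 × 16 × 3 = 1296 m³.
T = 0.161 V/A = 0.161·1296/84.161 = 2.479 s.

2.479 s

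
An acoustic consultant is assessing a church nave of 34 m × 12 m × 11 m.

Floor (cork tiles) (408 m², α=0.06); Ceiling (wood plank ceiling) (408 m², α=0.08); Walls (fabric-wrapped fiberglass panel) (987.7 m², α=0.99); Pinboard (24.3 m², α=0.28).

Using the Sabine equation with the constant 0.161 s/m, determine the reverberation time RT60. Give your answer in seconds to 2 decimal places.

0.69 sec

Total absorption A = 408×0.06 + 408×0.08 + 987.7×0.99 + 24.3×0.28
  = 24.480 + 32.640 + 977.823 + 6.804 = 1041.747 m² sabins.
Volume V = 34 × 12 × 11 = 4488 m³.
Sabine: RT60 = 0.161 × 4488 / 1041.747 = 0.69 s.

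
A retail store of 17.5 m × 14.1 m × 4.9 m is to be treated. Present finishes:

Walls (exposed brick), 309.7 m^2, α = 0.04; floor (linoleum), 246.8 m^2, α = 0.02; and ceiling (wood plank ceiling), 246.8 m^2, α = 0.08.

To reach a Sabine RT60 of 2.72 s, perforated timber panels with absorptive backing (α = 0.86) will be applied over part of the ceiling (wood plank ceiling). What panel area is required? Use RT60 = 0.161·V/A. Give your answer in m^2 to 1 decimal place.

44.2

Equivalent absorption area: A₁ = 309.7×0.04 + 246.8×0.02 + 246.8×0.08 = 37.068 m^2.
V = 1209.075 m³. Target absorption A₂ = 0.161 × 1209.075 / 2.72 = 71.567 sabins.
ΔA needed = 71.567 − 37.068 = 34.499 sabins.
Net gain per m^2: Δα = 0.86 − 0.08 = 0.78.
Panel area = 34.499 / 0.78 = 44.2 m^2.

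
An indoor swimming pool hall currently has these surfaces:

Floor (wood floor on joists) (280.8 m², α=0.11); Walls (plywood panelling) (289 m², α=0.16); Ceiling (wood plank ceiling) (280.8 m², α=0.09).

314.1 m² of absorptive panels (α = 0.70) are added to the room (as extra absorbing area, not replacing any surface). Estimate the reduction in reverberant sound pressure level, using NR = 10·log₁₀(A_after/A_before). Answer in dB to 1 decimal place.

Total absorption A_before = 280.8·0.11 + 289·0.16 + 280.8·0.09
  = 30.888 + 46.240 + 25.272 = 102.400 m² sabins.
Added absorption = 314.1 × 0.70 = 219.870 sabins.
New total A_after = 322.270 sabins.
NR = 10·log₁₀(322.270/102.400) = 5.0 dB.

5.0 dB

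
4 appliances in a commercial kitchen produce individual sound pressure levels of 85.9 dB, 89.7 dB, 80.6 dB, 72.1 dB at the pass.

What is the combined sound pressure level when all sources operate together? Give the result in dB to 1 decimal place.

91.6 dB

Sum in the linear (power) domain: Σ 10^(Lᵢ/10) = 10^(85.9/10) + 10^(89.7/10) + 10^(80.6/10) + 10^(72.1/10) = 1.453e+09.
Combined level = 10 log₁₀(1.453e+09) = 91.6 dB.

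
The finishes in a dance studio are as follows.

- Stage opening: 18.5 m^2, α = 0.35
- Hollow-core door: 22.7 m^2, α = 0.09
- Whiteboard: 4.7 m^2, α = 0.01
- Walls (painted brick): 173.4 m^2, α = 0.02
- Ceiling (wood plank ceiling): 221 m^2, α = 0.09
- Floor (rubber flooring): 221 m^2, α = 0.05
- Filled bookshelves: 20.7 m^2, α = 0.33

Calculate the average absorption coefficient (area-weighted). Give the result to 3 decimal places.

0.073

Total surface area S = 682.0 m^2.
Σ(Sᵢαᵢ) = 18.5*0.35 + 22.7*0.09 + 4.7*0.01 + 173.4*0.02 + 221*0.09 + 221*0.05 + 20.7*0.33 = 49.804.
ᾱ = 49.804 / 682.0 = 0.073.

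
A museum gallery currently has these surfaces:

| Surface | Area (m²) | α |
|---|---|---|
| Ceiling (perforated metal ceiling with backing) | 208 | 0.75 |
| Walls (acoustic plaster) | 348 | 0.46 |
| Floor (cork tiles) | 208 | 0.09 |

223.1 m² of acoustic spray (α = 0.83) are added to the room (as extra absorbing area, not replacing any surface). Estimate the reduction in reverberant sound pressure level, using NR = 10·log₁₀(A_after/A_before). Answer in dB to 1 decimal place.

1.9 dB

Equivalent absorption area: A_before = 208*0.75 + 348*0.46 + 208*0.09 = 334.800 m².
Treatment contributes 223.1·0.83 = 185.173 sabins.
New total A_after = 519.973 sabins.
NR = 10·log₁₀(519.973/334.800) = 1.9 dB.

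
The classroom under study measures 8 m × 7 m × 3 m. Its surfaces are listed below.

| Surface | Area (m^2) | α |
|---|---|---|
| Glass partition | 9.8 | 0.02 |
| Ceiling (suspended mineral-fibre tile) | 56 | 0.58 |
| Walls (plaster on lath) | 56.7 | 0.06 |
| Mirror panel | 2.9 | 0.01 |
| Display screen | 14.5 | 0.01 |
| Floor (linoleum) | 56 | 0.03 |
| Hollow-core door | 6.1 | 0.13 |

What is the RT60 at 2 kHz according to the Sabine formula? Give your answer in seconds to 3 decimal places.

Equivalent absorption area: A = 9.8×0.02 + 56×0.58 + 56.7×0.06 + 2.9×0.01 + 14.5×0.01 + 56×0.03 + 6.1×0.13 = 38.725 m^2.
Volume V = 8 × 7 × 3 = 168 m³.
T = 0.161 V/A = 0.161·168/38.725 = 0.698 s.

0.698 s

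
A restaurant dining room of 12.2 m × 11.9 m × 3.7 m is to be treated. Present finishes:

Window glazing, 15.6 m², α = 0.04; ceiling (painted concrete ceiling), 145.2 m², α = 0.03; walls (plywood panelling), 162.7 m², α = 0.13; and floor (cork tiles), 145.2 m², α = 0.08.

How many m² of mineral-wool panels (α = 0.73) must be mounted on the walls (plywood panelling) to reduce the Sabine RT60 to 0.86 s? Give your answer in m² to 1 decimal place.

Equivalent absorption area: A₁ = 15.6·0.04 + 145.2·0.03 + 162.7·0.13 + 145.2·0.08 = 37.747 m².
Required A₂ = 0.161·537.166/0.86 = 100.562 sabins.
ΔA needed = 100.562 − 37.747 = 62.815 sabins.
Net gain per m²: Δα = 0.73 − 0.13 = 0.60.
Area = ΔA/Δα = 62.815/0.60 = 104.7 m².

104.7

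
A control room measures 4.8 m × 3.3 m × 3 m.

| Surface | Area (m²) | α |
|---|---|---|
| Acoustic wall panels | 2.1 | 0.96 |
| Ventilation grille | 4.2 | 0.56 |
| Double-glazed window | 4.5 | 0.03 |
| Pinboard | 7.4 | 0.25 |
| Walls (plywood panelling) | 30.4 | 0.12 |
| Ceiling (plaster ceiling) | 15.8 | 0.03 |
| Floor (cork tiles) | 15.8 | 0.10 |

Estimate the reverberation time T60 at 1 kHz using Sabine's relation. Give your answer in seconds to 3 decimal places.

0.635 s

Summing Sᵢαᵢ: 2.016 + 2.352 + 0.135 + 1.850 + 3.648 + 0.474 + 1.580 → A = 12.055 sabins.
Volume V = 4.8 × 3.3 × 3 = 47.52 m³.
T = 0.161 V/A = 0.161·47.52/12.055 = 0.635 s.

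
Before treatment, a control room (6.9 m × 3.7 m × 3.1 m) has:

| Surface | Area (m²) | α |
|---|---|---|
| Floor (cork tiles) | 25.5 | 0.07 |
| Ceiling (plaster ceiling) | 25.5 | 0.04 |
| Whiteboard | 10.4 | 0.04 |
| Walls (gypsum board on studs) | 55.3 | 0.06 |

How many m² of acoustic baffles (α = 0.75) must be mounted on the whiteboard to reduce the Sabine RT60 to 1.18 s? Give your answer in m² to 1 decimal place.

A₁ = Σ Sᵢαᵢ = 25.5×0.07 + 25.5×0.04 + 10.4×0.04 + 55.3×0.06 = 6.539 sabins.
Required A₂ = 0.161·79.143/1.18 = 10.798 sabins.
Absorption to add: 10.798 − 6.539 = 4.259 sabins.
Each m² of panel replacing the whiteboard adds (0.75 − 0.04) = 0.71 sabins.
Area = ΔA/Δα = 4.259/0.71 = 6.0 m².

6.0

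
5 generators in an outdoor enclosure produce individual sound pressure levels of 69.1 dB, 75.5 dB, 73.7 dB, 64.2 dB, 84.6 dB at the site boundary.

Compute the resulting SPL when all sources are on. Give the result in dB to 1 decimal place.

Σ 10^(Lᵢ/10) = 3.581e+08.
Back to dB: 10·log₁₀ Σ = 85.5 dB.

85.5 dB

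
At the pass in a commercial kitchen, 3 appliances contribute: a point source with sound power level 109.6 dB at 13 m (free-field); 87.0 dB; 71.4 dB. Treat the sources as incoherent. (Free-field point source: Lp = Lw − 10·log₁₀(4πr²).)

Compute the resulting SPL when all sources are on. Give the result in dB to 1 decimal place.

87.5 dB

Source at 13 m: Lp = 109.6 − 10·log₁₀(4π·13²) = 109.6 − 10·log₁₀(2123.717) = 76.3 dB.
Converting to relative power and adding: 10^(76.3/10) + 10^(87.0/10) + 10^(71.4/10) = 5.576e+08.
Combined level = 10 log₁₀(5.576e+08) = 87.5 dB.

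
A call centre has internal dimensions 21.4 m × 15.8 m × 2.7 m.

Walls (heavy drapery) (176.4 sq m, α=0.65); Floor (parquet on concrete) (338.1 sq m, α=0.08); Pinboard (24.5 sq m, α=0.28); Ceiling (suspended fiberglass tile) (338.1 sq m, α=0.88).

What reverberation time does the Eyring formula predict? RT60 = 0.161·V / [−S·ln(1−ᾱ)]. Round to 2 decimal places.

S = Σ Sᵢ = 877.1 sq m.
Absorption A = 176.4×0.65 + 338.1×0.08 + 24.5×0.28 + 338.1×0.88 = 446.096 sabins.
Mean coefficient ᾱ = A/S = 0.5086.
−S·ln(1−ᾱ) = −877.1 × ln(1 − 0.5086) = 623.177.
V = 21.4 × 15.8 × 2.7 = 912.924 m³.
RT60 = 0.161 × 912.924 / 623.177 = 0.24 s.

0.24 s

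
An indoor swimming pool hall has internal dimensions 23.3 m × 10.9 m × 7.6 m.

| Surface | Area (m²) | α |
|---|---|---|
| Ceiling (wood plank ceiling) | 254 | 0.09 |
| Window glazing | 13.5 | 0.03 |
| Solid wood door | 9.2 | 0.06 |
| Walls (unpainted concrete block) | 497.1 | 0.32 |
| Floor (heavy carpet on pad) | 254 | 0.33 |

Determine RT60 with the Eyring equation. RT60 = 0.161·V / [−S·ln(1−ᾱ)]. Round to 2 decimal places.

1.01 s

S = Σ Sᵢ = 1027.8 m².
Absorption A = 254×0.09 + 13.5×0.03 + 9.2×0.06 + 497.1×0.32 + 254×0.33 = 266.709 sabins.
ᾱ = 266.709 / 1027.8 = 0.2595.
Eyring denominator: −S ln(1−ᾱ) = 308.782.
V = 23.3 × 10.9 × 7.6 = 1930.172 m³.
RT60 = 0.161 × 1930.172 / 308.782 = 1.01 s.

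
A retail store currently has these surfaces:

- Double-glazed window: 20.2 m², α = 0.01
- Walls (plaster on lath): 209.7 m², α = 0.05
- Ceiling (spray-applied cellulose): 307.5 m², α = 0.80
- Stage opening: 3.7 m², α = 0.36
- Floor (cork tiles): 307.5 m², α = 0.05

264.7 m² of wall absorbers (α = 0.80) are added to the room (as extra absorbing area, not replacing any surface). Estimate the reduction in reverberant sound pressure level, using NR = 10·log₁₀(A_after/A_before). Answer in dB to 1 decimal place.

2.5 dB

A_before = Σ Sᵢαᵢ = 20.2·0.01 + 209.7·0.05 + 307.5·0.80 + 3.7·0.36 + 307.5·0.05 = 273.394 sabins.
Added absorption = 264.7 × 0.80 = 211.760 sabins.
A_after = 273.394 + 211.760 = 485.154 sabins.
Reduction = 10 log₁₀(A_after/A_before) = 10 log₁₀(1.7746) = 2.5 dB.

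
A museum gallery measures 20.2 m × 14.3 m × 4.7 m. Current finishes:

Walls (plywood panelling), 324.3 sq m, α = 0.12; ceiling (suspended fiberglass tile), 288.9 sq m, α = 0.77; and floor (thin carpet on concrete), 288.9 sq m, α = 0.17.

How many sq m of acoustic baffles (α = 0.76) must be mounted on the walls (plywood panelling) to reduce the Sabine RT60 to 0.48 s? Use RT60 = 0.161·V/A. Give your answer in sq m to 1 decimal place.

Total absorption A₁ = 324.3×0.12 + 288.9×0.77 + 288.9×0.17
  = 38.916 + 222.453 + 49.113 = 310.482 sq m sabins.
Required A₂ = 0.161·1357.642/0.48 = 455.376 sabins.
ΔA needed = 455.376 − 310.482 = 144.894 sabins.
Net gain per sq m: Δα = 0.76 − 0.12 = 0.64.
Panel area = 144.894 / 0.64 = 226.4 sq m.

226.4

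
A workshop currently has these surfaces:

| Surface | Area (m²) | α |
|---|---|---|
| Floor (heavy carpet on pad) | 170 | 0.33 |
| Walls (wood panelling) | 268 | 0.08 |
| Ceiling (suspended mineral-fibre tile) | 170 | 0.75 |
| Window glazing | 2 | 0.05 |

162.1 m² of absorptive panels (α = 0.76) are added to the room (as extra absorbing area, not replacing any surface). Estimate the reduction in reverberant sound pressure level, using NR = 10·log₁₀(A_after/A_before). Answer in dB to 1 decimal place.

A_before = Σ Sᵢαᵢ = 170×0.33 + 268×0.08 + 170×0.75 + 2×0.05 = 205.140 sabins.
Added absorption = 162.1 × 0.76 = 123.196 sabins.
A_after = 205.140 + 123.196 = 328.336 sabins.
NR = 10·log₁₀(328.336/205.140) = 2.0 dB.

2.0 dB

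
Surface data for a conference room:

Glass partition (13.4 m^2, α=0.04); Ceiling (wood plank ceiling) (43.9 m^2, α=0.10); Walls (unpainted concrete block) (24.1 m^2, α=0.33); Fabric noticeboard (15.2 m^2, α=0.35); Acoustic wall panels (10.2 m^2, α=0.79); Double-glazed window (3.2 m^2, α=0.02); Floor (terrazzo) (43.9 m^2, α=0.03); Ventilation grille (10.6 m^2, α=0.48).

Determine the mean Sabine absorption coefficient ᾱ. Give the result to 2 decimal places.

0.20

S = Σ Sᵢ = 13.4 + 43.9 + 24.1 + 15.2 + 10.2 + 3.2 + 43.9 + 10.6 = 164.5 m^2.
Weighted sum Σ Sα = 32.726.
ᾱ = 32.726 / 164.5 = 0.20.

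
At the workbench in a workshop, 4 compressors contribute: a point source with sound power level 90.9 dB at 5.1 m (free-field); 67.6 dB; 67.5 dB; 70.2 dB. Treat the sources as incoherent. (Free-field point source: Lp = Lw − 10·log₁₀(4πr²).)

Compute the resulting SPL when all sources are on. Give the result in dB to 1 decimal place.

Source at 5.1 m: Lp = 90.9 − 10·log₁₀(4π·5.1²) = 90.9 − 10·log₁₀(326.851) = 65.8 dB.
Sum in the linear (power) domain: Σ 10^(Lᵢ/10) = 10^(65.8/10) + 10^(67.6/10) + 10^(67.5/10) + 10^(70.2/10) = 2.565e+07.
Back to dB: 10·log₁₀ Σ = 74.1 dB.

74.1 dB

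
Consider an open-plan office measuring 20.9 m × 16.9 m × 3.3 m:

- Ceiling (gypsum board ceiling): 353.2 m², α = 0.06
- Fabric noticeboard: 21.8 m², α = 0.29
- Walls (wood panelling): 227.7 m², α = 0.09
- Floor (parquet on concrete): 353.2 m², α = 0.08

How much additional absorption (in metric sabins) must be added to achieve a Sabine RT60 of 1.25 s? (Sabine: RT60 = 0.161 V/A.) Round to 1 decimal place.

73.9 sabins

A₁ = Σ Sᵢαᵢ = 353.2×0.06 + 21.8×0.29 + 227.7×0.09 + 353.2×0.08 = 76.263 sabins.
For T = 1.25 s, need A₂ = 0.161·V/T = 0.161·1165.593/1.25 = 150.128 sabins.
ΔA = A₂ − A₁ = 150.128 − 76.263 = 73.9 sabins.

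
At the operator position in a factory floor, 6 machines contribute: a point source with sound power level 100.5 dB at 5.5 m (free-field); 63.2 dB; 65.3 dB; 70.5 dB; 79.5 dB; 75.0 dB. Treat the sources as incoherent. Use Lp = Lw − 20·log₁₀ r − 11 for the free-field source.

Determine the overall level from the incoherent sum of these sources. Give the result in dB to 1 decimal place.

Source at 5.5 m: Lp = 100.5 − 20·log₁₀(5.5) − 11 = 74.7 dB.
Sum in the linear (power) domain: Σ 10^(Lᵢ/10) = 10^(74.7/10) + 10^(63.2/10) + 10^(65.3/10) + 10^(70.5/10) + 10^(79.5/10) + 10^(75.0/10) = 1.67e+08.
L_total = 10·log₁₀(1.67e+08) = 82.2 dB.

82.2 dB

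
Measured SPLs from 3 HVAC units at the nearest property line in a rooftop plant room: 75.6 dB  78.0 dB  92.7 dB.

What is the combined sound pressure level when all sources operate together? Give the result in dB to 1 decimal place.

Σ 10^(Lᵢ/10) = 1.961e+09.
L_total = 10·log₁₀(1.961e+09) = 92.9 dB.

92.9 dB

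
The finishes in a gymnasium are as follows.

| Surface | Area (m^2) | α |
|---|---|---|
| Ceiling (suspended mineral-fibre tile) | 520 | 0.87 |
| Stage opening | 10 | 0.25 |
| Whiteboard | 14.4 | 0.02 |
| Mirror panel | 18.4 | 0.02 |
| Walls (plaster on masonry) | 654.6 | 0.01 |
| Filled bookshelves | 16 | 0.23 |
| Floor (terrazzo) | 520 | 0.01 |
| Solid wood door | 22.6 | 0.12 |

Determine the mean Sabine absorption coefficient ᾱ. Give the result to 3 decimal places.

0.267

S = Σ Sᵢ = 520 + 10 + 14.4 + 18.4 + 654.6 + 16 + 520 + 22.6 = 1776.0 m^2.
Σ(Sᵢαᵢ) = 520·0.87 + 10·0.25 + 14.4·0.02 + 18.4·0.02 + 654.6·0.01 + 16·0.23 + 520·0.01 + 22.6·0.12 = 473.694.
ᾱ = 473.694 / 1776.0 = 0.267.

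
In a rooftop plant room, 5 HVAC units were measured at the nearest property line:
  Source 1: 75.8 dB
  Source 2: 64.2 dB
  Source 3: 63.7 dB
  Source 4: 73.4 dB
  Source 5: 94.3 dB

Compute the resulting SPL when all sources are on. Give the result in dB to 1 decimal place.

94.4 dB

Converting to relative power and adding: 10^(75.8/10) + 10^(64.2/10) + 10^(63.7/10) + 10^(73.4/10) + 10^(94.3/10) = 2.756e+09.
L_total = 10·log₁₀(2.756e+09) = 94.4 dB.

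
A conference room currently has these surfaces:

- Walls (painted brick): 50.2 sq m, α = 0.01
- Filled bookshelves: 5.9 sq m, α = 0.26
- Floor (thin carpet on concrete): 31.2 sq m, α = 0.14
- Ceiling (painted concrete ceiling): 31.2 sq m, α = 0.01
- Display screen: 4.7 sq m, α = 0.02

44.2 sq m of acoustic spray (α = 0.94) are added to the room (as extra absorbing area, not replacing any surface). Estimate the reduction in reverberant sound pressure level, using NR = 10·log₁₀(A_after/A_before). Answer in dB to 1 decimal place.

8.5 dB

Total absorption A_before = 50.2·0.01 + 5.9·0.26 + 31.2·0.14 + 31.2·0.01 + 4.7·0.02
  = 0.502 + 1.534 + 4.368 + 0.312 + 0.094 = 6.810 sq m sabins.
Treatment contributes 44.2·0.94 = 41.548 sabins.
New total A_after = 48.358 sabins.
NR = 10·log₁₀(48.358/6.810) = 8.5 dB.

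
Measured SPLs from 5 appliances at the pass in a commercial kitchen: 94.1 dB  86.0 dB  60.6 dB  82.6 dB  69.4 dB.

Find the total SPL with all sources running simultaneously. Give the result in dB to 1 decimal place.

Converting to relative power and adding: 10^(94.1/10) + 10^(86.0/10) + 10^(60.6/10) + 10^(82.6/10) + 10^(69.4/10) = 3.16e+09.
Combined level = 10 log₁₀(3.16e+09) = 95.0 dB.

95.0 dB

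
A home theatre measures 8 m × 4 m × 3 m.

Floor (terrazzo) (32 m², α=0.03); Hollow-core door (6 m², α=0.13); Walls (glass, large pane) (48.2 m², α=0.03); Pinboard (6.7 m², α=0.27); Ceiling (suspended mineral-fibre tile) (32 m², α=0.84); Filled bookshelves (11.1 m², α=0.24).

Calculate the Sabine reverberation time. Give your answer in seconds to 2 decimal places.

Total absorption A = 32×0.03 + 6×0.13 + 48.2×0.03 + 6.7×0.27 + 32×0.84 + 11.1×0.24
  = 0.960 + 0.780 + 1.446 + 1.809 + 26.880 + 2.664 = 34.539 m² sabins.
V = 8·4·3 = 96 m³.
T = 0.161 V/A = 0.161·96/34.539 = 0.45 s.

0.45 sec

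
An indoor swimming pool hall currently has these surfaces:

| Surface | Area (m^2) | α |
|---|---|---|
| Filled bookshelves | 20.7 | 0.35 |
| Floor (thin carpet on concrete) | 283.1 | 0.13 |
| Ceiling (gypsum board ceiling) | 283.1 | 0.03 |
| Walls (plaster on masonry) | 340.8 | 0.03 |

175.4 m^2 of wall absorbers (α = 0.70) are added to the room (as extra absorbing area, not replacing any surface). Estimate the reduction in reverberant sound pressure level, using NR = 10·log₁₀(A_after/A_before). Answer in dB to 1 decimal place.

A_before = Σ Sᵢαᵢ = 20.7*0.35 + 283.1*0.13 + 283.1*0.03 + 340.8*0.03 = 62.765 sabins.
Treatment contributes 175.4·0.70 = 122.780 sabins.
New total A_after = 185.545 sabins.
NR = 10·log₁₀(185.545/62.765) = 4.7 dB.

4.7 dB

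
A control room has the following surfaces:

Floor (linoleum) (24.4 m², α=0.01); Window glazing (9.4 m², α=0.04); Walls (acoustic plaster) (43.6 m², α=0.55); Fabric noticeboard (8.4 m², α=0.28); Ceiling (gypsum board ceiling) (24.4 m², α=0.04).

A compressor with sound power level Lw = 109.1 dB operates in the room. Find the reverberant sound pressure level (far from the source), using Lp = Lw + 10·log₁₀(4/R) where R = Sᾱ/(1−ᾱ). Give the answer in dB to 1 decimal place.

99.4 dB

Σ(Sᵢαᵢ) = 24.4×0.01 + 9.4×0.04 + 43.6×0.55 + 8.4×0.28 + 24.4×0.04 = 27.928; total area S = 110.2 m².
ᾱ = 0.2534, so room constant R = A/(1−ᾱ) = 37.407 m².
Lp = Lw + 10 log₁₀(4/R) = 109.1 -9.71 = 99.4 dB.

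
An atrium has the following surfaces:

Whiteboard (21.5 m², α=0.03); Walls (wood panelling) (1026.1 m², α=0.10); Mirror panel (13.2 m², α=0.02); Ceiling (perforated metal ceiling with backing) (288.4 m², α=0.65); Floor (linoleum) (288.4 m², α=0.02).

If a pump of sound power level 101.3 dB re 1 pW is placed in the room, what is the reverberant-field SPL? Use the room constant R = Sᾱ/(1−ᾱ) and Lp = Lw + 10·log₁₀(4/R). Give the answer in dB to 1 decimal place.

Σ(Sᵢαᵢ) = 21.5×0.03 + 1026.1×0.10 + 13.2×0.02 + 288.4×0.65 + 288.4×0.02 = 296.747; total area S = 1637.6 m².
ᾱ = 0.1812, so room constant R = A/(1−ᾱ) = 362.417 m².
Lp = Lw + 10 log₁₀(4/R) = 101.3 -19.57 = 81.7 dB.

81.7 dB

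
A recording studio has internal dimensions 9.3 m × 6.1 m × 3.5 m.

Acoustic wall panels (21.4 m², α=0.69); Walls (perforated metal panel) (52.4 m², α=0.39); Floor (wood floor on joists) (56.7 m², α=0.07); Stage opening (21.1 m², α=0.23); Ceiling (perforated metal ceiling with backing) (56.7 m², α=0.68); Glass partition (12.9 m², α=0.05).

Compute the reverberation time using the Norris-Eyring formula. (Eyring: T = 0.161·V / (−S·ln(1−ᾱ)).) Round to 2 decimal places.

S = Σ Sᵢ = 221.2 m².
Σ(Sᵢαᵢ) = 21.4·0.69 + 52.4·0.39 + 56.7·0.07 + 21.1·0.23 + 56.7·0.68 + 12.9·0.05 = 83.225.
ᾱ = 83.225 / 221.2 = 0.3762.
−S·ln(1−ᾱ) = −221.2 × ln(1 − 0.3762) = 104.390.
V = 9.3 × 6.1 × 3.5 = 198.555 m³.
T = 0.161·V/[−S·ln(1−ᾱ)] = 0.161·198.555/104.390 = 0.31 s.

0.31 s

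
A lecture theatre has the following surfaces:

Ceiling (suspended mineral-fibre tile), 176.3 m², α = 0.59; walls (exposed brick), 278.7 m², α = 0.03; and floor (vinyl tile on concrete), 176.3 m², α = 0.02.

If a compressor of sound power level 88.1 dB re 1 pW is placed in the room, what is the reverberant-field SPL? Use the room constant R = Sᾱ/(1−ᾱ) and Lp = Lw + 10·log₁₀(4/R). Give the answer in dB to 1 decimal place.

72.6 dB

Σ(Sᵢαᵢ) = 176.3·0.59 + 278.7·0.03 + 176.3·0.02 = 115.904; total area S = 631.3 m².
ᾱ = 0.1836, so room constant R = A/(1−ᾱ) = 141.970 m².
Lp = 88.1 + 10·log₁₀(4/141.970) = 88.1 + (-15.50) = 72.6 dB.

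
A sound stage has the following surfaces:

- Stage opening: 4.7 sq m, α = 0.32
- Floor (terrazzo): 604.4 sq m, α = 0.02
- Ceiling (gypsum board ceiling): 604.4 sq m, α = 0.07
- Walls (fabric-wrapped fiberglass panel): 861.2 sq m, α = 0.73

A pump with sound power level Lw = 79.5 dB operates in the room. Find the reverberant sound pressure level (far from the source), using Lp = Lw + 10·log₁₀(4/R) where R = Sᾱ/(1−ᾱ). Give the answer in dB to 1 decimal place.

55.4 dB

A = 684.576 sabins; S = 2074.7 sq m.
ᾱ = 0.3300, so room constant R = A/(1−ᾱ) = 1021.755 sq m.
Lp = 79.5 + 10·log₁₀(4/1021.755) = 79.5 + (-24.07) = 55.4 dB.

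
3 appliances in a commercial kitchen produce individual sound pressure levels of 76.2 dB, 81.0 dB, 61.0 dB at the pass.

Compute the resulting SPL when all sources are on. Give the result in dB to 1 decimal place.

82.3 dB

Sum in the linear (power) domain: Σ 10^(Lᵢ/10) = 10^(76.2/10) + 10^(81.0/10) + 10^(61.0/10) = 1.688e+08.
L_total = 10·log₁₀(1.688e+08) = 82.3 dB.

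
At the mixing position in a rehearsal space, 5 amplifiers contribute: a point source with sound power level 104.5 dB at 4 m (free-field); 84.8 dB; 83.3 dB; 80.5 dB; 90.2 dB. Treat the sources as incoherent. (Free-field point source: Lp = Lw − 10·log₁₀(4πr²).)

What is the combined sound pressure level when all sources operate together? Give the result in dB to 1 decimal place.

92.6 dB

Source at 4 m: Lp = 104.5 − 10·log₁₀(4π·4²) = 104.5 − 10·log₁₀(201.062) = 81.5 dB.
Sum in the linear (power) domain: Σ 10^(Lᵢ/10) = 10^(81.5/10) + 10^(84.8/10) + 10^(83.3/10) + 10^(80.5/10) + 10^(90.2/10) = 1.816e+09.
Back to dB: 10·log₁₀ Σ = 92.6 dB.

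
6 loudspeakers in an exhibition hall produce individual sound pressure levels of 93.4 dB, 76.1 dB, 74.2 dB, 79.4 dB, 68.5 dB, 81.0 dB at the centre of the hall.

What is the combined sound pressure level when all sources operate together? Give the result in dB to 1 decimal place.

Converting to relative power and adding: 10^(93.4/10) + 10^(76.1/10) + 10^(74.2/10) + 10^(79.4/10) + 10^(68.5/10) + 10^(81.0/10) = 2.475e+09.
Combined level = 10 log₁₀(2.475e+09) = 93.9 dB.

93.9 dB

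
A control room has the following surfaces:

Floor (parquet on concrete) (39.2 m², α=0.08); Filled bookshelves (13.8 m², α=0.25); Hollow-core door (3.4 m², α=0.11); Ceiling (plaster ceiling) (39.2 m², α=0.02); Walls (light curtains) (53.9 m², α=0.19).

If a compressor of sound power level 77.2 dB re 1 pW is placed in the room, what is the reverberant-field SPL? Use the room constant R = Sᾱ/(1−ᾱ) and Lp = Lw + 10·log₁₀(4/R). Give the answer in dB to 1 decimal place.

Σ(Sᵢαᵢ) = 39.2×0.08 + 13.8×0.25 + 3.4×0.11 + 39.2×0.02 + 53.9×0.19 = 17.985; total area S = 149.5 m².
ᾱ = 17.985/149.5 = 0.1203; R = Sᾱ/(1−ᾱ) = 17.985/(1−0.1203) = 20.444 m².
Lp = 77.2 + 10·log₁₀(4/20.444) = 77.2 + (-7.09) = 70.1 dB.

70.1 dB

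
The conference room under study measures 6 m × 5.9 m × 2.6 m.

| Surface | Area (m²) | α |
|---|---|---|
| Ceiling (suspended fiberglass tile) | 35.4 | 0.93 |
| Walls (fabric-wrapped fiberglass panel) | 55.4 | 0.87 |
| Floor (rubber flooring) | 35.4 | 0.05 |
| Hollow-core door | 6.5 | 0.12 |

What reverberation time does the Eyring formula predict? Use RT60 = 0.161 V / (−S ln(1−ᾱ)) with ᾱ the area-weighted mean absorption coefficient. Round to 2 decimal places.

0.11 s

S = Σ Sᵢ = 132.7 m².
Absorption A = 35.4·0.93 + 55.4·0.87 + 35.4·0.05 + 6.5·0.12 = 83.670 sabins.
ᾱ = 83.670 / 132.7 = 0.6305.
−S·ln(1−ᾱ) = −132.7 × ln(1 − 0.6305) = 132.117.
V = 6 × 5.9 × 2.6 = 92.04 m³.
RT60 = 0.161 × 92.04 / 132.117 = 0.11 s.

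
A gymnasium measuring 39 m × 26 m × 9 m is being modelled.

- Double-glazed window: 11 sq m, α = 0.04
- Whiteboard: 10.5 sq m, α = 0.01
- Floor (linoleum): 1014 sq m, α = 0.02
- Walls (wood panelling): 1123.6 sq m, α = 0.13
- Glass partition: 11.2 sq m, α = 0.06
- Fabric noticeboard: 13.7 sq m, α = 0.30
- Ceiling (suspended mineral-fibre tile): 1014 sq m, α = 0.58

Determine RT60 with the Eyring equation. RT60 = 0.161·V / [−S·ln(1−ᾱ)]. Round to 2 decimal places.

1.69 s

Total surface area S = 11 + 10.5 + 1014 + 1123.6 + 11.2 + 13.7 + 1014 = 3198.0 sq m.
Σ(Sᵢαᵢ) = 11×0.04 + 10.5×0.01 + 1014×0.02 + 1123.6×0.13 + 11.2×0.06 + 13.7×0.30 + 1014×0.58 = 759.795.
ᾱ = 759.795 / 3198.0 = 0.2376.
−S·ln(1−ᾱ) = −3198.0 × ln(1 − 0.2376) = 867.566.
V = 39 × 26 × 9 = 9126 m³.
T = 0.161·V/[−S·ln(1−ᾱ)] = 0.161·9126/867.566 = 1.69 s.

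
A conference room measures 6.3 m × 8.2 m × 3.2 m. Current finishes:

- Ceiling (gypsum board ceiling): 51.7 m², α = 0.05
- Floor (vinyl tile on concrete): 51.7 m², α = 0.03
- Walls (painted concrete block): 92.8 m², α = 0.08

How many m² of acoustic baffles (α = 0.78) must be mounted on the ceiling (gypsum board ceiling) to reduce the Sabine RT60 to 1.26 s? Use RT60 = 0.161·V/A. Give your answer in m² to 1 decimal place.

Equivalent absorption area: A₁ = 51.7·0.05 + 51.7·0.03 + 92.8·0.08 = 11.560 m².
V = 165.312 m³. Target absorption A₂ = 0.161 × 165.312 / 1.26 = 21.123 sabins.
Absorption to add: 21.123 − 11.560 = 9.563 sabins.
Each m² of panel replacing the ceiling (gypsum board ceiling) adds (0.78 − 0.05) = 0.73 sabins.
Area = ΔA/Δα = 9.563/0.73 = 13.1 m².

13.1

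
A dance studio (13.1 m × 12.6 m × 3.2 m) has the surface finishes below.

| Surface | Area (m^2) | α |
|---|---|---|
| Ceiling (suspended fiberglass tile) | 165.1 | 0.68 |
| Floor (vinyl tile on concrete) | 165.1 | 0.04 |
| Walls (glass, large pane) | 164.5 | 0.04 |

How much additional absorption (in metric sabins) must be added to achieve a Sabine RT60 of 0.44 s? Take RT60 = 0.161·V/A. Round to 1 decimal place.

A₁ = Σ Sᵢαᵢ = 165.1·0.68 + 165.1·0.04 + 164.5·0.04 = 125.452 sabins.
For T = 0.44 s, need A₂ = 0.161·V/T = 0.161·528.192/0.44 = 193.270 sabins.
Shortfall: 193.270 − 125.452 = 67.8 sabins.

67.8 sabins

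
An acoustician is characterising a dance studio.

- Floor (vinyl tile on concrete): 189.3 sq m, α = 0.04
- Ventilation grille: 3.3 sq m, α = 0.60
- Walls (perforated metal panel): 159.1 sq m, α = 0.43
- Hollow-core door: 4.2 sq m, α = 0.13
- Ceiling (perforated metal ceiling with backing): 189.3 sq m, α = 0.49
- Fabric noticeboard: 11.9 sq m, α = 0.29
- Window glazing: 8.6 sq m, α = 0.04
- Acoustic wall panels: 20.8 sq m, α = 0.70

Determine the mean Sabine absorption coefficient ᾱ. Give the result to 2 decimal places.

S = Σ Sᵢ = 189.3 + 3.3 + 159.1 + 4.2 + 189.3 + 11.9 + 8.6 + 20.8 = 586.5 sq m.
Weighted sum Σ Sα = 189.623.
ᾱ = 189.623 / 586.5 = 0.32.

0.32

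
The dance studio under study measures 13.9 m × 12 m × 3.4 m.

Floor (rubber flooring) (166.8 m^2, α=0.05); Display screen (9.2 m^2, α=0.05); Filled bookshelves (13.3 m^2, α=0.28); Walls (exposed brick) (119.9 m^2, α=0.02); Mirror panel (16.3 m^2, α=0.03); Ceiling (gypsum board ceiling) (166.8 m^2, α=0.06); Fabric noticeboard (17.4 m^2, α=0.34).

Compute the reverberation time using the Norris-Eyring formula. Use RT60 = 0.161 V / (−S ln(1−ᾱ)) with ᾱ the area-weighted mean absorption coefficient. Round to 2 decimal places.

2.82 s

Total surface area S = 166.8 + 9.2 + 13.3 + 119.9 + 16.3 + 166.8 + 17.4 = 509.7 m^2.
Absorption A = 166.8·0.05 + 9.2·0.05 + 13.3·0.28 + 119.9·0.02 + 16.3·0.03 + 166.8·0.06 + 17.4·0.34 = 31.335 sabins.
Mean coefficient ᾱ = A/S = 0.0615.
−S·ln(1−ᾱ) = −509.7 × ln(1 − 0.0615) = 32.352.
V = 13.9 × 12 × 3.4 = 567.12 m³.
RT60 = 0.161 × 567.12 / 32.352 = 2.82 s.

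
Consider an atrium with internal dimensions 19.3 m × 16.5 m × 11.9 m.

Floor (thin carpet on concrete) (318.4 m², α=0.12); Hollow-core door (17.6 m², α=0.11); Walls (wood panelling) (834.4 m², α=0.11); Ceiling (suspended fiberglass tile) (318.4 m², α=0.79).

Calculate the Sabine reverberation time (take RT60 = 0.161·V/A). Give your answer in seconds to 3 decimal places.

A = Σ Sᵢαᵢ = 318.4·0.12 + 17.6·0.11 + 834.4·0.11 + 318.4·0.79 = 383.464 sabins.
Volume V = 19.3 × 16.5 × 11.9 = 3789.555 m³.
T = 0.161 V/A = 0.161·3789.555/383.464 = 1.591 s.

1.591 seconds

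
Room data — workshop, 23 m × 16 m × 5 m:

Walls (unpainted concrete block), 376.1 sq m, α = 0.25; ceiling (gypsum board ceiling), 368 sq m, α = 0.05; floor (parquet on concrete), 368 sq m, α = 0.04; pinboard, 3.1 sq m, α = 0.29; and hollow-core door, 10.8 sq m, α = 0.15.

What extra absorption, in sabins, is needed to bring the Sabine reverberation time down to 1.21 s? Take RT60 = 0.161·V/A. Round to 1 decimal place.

Summing Sᵢαᵢ: 94.025 + 18.400 + 14.720 + 0.899 + 1.620 → A₁ = 129.664 sabins.
Target A₂ = 0.161·1840/1.21 = 244.826 sabins (V = 1840 m³).
Additional absorption ΔA = 244.826 − 129.664 = 115.2 sabins.

115.2 sabins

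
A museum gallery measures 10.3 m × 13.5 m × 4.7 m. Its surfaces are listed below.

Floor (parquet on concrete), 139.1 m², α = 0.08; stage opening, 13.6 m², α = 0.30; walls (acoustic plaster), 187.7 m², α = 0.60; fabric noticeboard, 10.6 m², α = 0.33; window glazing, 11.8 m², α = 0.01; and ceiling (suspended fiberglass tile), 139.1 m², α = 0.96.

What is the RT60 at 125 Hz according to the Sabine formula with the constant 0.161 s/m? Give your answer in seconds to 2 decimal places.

0.40 sec

A = Σ Sᵢαᵢ = 139.1·0.08 + 13.6·0.30 + 187.7·0.60 + 10.6·0.33 + 11.8·0.01 + 139.1·0.96 = 264.980 sabins.
V = 10.3·13.5·4.7 = 653.535 m³.
Sabine: RT60 = 0.161 × 653.535 / 264.980 = 0.40 s.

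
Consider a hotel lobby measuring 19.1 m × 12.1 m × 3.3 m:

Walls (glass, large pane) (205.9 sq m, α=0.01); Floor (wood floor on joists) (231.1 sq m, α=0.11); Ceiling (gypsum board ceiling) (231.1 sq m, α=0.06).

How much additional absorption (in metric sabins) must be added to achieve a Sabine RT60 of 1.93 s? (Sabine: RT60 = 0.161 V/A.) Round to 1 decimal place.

Summing Sᵢαᵢ: 2.059 + 25.421 + 13.866 → A₁ = 41.346 sabins.
For T = 1.93 s, need A₂ = 0.161·V/T = 0.161·762.663/1.93 = 63.621 sabins.
ΔA = A₂ − A₁ = 63.621 − 41.346 = 22.3 sabins.

22.3 sabins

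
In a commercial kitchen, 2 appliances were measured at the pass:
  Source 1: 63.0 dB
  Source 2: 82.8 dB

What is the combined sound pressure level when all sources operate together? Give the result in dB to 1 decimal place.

82.8 dB

Converting to relative power and adding: 10^(63.0/10) + 10^(82.8/10) = 1.925e+08.
L_total = 10·log₁₀(1.925e+08) = 82.8 dB.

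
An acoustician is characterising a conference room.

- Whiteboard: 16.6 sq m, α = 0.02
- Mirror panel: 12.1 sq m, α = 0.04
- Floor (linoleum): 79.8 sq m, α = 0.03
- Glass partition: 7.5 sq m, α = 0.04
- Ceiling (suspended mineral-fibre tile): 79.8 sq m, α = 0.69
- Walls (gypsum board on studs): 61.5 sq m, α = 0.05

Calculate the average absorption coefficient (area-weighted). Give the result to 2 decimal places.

S = Σ Sᵢ = 16.6 + 12.1 + 79.8 + 7.5 + 79.8 + 61.5 = 257.3 sq m.
Σ(Sᵢαᵢ) = 16.6·0.02 + 12.1·0.04 + 79.8·0.03 + 7.5·0.04 + 79.8·0.69 + 61.5·0.05 = 61.647.
ᾱ = 61.647 / 257.3 = 0.24.

0.24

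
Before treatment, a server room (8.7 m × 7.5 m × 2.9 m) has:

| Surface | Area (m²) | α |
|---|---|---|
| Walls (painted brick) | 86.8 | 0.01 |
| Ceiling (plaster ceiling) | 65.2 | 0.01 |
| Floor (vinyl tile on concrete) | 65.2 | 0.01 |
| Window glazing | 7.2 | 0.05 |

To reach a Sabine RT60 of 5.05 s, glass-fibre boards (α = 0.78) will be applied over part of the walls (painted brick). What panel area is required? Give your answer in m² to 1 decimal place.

4.5

Equivalent absorption area: A₁ = 86.8·0.01 + 65.2·0.01 + 65.2·0.01 + 7.2·0.05 = 2.532 m².
Required A₂ = 0.161·189.225/5.05 = 6.033 sabins.
ΔA needed = 6.033 − 2.532 = 3.501 sabins.
Each m² of panel replacing the walls (painted brick) adds (0.78 − 0.01) = 0.77 sabins.
Area = ΔA/Δα = 3.501/0.77 = 4.5 m².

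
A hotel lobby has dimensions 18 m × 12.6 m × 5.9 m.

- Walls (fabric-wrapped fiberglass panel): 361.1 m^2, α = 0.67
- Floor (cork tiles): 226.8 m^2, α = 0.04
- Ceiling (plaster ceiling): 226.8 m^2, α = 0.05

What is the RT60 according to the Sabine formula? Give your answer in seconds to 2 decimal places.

Equivalent absorption area: A = 361.1·0.67 + 226.8·0.04 + 226.8·0.05 = 262.349 m^2.
Volume V = 18 × 12.6 × 5.9 = 1338.12 m³.
RT60 = 0.161 · V / A = 0.161 × 1338.12 / 262.349 = 0.82 s.

0.82 s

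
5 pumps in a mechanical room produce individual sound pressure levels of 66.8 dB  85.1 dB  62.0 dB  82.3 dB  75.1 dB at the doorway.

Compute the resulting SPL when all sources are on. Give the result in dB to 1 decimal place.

Sum in the linear (power) domain: Σ 10^(Lᵢ/10) = 10^(66.8/10) + 10^(85.1/10) + 10^(62.0/10) + 10^(82.3/10) + 10^(75.1/10) = 5.321e+08.
Back to dB: 10·log₁₀ Σ = 87.3 dB.

87.3 dB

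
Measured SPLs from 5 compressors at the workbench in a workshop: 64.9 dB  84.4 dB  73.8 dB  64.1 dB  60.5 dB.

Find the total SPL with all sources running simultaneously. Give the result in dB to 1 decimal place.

84.9 dB

Σ 10^(Lᵢ/10) = 3.062e+08.
L_total = 10·log₁₀(3.062e+08) = 84.9 dB.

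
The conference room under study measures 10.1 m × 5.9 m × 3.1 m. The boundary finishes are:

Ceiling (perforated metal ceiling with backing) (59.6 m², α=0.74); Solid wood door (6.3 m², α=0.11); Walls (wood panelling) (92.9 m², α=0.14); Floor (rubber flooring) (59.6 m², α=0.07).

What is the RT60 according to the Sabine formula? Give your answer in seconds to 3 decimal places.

0.480 seconds

Total absorption A = 59.6·0.74 + 6.3·0.11 + 92.9·0.14 + 59.6·0.07
  = 44.104 + 0.693 + 13.006 + 4.172 = 61.975 m² sabins.
V = 10.1·5.9·3.1 = 184.729 m³.
RT60 = 0.161 · V / A = 0.161 × 184.729 / 61.975 = 0.480 s.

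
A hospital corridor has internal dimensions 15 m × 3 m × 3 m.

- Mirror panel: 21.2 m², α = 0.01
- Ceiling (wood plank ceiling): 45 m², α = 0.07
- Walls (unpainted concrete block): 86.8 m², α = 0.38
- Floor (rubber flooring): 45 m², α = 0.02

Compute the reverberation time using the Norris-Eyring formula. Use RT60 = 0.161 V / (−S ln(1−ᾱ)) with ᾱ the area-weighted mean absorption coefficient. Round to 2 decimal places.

Total surface area S = 21.2 + 45 + 86.8 + 45 = 198.0 m².
Σ(Sᵢαᵢ) = 21.2·0.01 + 45·0.07 + 86.8·0.38 + 45·0.02 = 37.246.
Mean coefficient ᾱ = A/S = 0.1881.
−S·ln(1−ᾱ) = −198.0 × ln(1 − 0.1881) = 41.259.
V = 15 × 3 × 3 = 135 m³.
RT60 = 0.161 × 135 / 41.259 = 0.53 s.

0.53 seconds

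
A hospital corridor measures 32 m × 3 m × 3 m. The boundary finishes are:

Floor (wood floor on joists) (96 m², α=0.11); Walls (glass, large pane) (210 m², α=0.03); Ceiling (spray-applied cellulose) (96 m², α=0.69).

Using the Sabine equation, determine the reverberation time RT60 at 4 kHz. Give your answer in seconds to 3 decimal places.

Total absorption A = 96*0.11 + 210*0.03 + 96*0.69
  = 10.560 + 6.300 + 66.240 = 83.100 m² sabins.
V = 32·3·3 = 288 m³.
T = 0.161 V/A = 0.161·288/83.100 = 0.558 s.

0.558 s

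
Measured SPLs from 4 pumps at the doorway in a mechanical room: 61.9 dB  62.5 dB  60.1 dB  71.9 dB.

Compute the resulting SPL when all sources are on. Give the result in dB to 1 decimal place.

73.0 dB

Converting to relative power and adding: 10^(61.9/10) + 10^(62.5/10) + 10^(60.1/10) + 10^(71.9/10) = 1.984e+07.
Combined level = 10 log₁₀(1.984e+07) = 73.0 dB.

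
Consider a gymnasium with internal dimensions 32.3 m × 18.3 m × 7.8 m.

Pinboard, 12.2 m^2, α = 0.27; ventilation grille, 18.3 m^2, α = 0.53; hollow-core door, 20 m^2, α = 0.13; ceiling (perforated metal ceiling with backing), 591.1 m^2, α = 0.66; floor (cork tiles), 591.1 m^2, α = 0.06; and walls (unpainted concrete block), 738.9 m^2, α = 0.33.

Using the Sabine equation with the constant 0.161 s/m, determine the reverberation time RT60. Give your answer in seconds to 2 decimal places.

Summing Sᵢαᵢ: 3.294 + 9.699 + 2.600 + 390.126 + 35.466 + 243.837 → A = 685.022 sabins.
Volume V = 32.3 × 18.3 × 7.8 = 4610.502 m³.
Sabine: RT60 = 0.161 × 4610.502 / 685.022 = 1.08 s.

1.08 s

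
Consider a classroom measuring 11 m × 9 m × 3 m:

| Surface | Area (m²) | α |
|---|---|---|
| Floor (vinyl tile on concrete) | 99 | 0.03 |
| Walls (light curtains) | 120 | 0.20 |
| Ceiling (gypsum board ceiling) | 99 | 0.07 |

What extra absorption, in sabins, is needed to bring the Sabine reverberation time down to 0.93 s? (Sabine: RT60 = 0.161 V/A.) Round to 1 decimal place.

17.5 sabins

A₁ = Σ Sᵢαᵢ = 99·0.03 + 120·0.20 + 99·0.07 = 33.900 sabins.
For T = 0.93 s, need A₂ = 0.161·V/T = 0.161·297/0.93 = 51.416 sabins.
ΔA = A₂ − A₁ = 51.416 − 33.900 = 17.5 sabins.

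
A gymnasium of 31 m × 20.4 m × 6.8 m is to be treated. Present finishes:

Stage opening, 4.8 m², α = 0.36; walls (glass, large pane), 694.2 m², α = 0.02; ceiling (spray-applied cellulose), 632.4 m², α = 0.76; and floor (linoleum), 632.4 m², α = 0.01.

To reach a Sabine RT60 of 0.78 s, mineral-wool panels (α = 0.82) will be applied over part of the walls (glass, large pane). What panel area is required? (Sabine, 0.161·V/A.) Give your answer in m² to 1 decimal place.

Summing Sᵢαᵢ: 1.728 + 13.884 + 480.624 + 6.324 → A₁ = 502.560 sabins.
Required A₂ = 0.161·4300.32/0.78 = 887.630 sabins.
ΔA needed = 887.630 − 502.560 = 385.070 sabins.
Net gain per m²: Δα = 0.82 − 0.02 = 0.80.
Panel area = 385.070 / 0.80 = 481.3 m².

481.3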